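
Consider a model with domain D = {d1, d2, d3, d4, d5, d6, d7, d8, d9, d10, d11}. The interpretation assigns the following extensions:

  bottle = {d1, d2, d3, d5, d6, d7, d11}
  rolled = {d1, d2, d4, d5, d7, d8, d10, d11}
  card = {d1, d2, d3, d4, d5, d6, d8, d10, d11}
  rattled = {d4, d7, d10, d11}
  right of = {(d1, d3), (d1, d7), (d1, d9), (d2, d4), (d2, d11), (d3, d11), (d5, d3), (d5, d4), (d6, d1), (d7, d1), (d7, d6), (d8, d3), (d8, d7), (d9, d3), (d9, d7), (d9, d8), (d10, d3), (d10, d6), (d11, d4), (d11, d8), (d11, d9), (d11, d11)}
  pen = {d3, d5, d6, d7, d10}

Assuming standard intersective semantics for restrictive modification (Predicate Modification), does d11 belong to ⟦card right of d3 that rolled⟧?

⟦right of d3⟧ = {x : ⟨x, d3⟩ ∈ ⟦right of⟧} = {d1, d5, d8, d9, d10}
⟦that rolled⟧ = ⟦rolled⟧ = {d1, d2, d4, d5, d7, d8, d10, d11}
⟦card⟧ = {d1, d2, d3, d4, d5, d6, d8, d10, d11}
… ∩ ⟦right of d3⟧ = {d1, d2, d3, d4, d5, d6, d8, d10, d11} ∩ {d1, d5, d8, d9, d10} = {d1, d5, d8, d10}
… ∩ ⟦that rolled⟧ = {d1, d5, d8, d10} ∩ {d1, d2, d4, d5, d7, d8, d10, d11} = {d1, d5, d8, d10}
⟦card right of d3 that rolled⟧ = {d1, d5, d8, d10}; d11 ∉ this set.

no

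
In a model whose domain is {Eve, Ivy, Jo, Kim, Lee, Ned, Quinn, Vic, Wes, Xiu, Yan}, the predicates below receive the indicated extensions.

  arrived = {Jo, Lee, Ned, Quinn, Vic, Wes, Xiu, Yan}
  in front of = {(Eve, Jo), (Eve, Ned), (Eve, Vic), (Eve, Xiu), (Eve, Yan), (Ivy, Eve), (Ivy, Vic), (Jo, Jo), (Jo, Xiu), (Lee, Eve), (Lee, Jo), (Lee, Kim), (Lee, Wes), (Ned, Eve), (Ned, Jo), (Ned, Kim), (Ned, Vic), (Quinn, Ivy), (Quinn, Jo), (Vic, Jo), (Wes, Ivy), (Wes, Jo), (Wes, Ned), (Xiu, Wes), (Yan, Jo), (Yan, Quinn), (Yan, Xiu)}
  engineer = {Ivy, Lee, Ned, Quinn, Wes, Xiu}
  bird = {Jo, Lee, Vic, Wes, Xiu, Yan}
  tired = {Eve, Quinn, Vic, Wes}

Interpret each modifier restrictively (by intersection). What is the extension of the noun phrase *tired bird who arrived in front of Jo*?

{Vic, Wes}

⟦who arrived⟧ = ⟦arrived⟧ = {Jo, Lee, Ned, Quinn, Vic, Wes, Xiu, Yan}
⟦in front of Jo⟧ = {x : ⟨x, Jo⟩ ∈ ⟦in front of⟧} = {Eve, Jo, Lee, Ned, Quinn, Vic, Wes, Yan}
⟦bird⟧ = {Jo, Lee, Vic, Wes, Xiu, Yan}
… ∩ ⟦who arrived⟧ = {Jo, Lee, Vic, Wes, Xiu, Yan} ∩ {Jo, Lee, Ned, Quinn, Vic, Wes, Xiu, Yan} = {Jo, Lee, Vic, Wes, Xiu, Yan}
… ∩ ⟦in front of Jo⟧ = {Jo, Lee, Vic, Wes, Xiu, Yan} ∩ {Eve, Jo, Lee, Ned, Quinn, Vic, Wes, Yan} = {Jo, Lee, Vic, Wes, Yan}
… ∩ ⟦tired⟧ = {Jo, Lee, Vic, Wes, Yan} ∩ {Eve, Quinn, Vic, Wes} = {Vic, Wes}
So ⟦tired bird who arrived in front of Jo⟧ = {Vic, Wes}.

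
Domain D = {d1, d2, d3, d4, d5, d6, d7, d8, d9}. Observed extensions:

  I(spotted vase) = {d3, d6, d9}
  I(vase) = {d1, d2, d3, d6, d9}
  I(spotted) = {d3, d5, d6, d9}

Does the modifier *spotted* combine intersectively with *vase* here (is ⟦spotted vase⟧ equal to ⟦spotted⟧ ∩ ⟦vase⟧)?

yes

⟦spotted⟧ ∩ ⟦vase⟧ = {d3, d5, d6, d9} ∩ {d1, d2, d3, d6, d9} = {d3, d6, d9}
Observed ⟦spotted vase⟧ = {d3, d6, d9}.
These coincide, so the modifier is intersective here.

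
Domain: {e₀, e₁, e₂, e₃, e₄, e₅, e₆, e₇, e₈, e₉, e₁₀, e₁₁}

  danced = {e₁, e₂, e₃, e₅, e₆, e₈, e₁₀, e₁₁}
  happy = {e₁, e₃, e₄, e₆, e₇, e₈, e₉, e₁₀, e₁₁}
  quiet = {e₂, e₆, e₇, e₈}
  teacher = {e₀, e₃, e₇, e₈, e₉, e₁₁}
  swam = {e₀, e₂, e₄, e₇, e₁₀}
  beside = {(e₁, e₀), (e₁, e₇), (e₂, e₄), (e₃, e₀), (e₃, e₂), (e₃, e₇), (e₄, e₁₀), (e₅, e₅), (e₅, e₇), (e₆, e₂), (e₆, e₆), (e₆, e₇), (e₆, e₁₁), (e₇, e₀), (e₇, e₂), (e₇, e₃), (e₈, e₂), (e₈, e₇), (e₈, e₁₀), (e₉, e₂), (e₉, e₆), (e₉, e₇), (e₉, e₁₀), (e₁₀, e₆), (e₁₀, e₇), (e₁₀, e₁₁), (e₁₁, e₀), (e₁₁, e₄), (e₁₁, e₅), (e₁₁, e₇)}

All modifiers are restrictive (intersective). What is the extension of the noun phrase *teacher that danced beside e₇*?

{e₃, e₈, e₁₁}

⟦that danced⟧ = ⟦danced⟧ = {e₁, e₂, e₃, e₅, e₆, e₈, e₁₀, e₁₁}
⟦beside e₇⟧ = {x : ⟨x, e₇⟩ ∈ ⟦beside⟧} = {e₁, e₃, e₅, e₆, e₈, e₉, e₁₀, e₁₁}
⟦teacher⟧ = {e₀, e₃, e₇, e₈, e₉, e₁₁}
… ∩ ⟦that danced⟧ = {e₀, e₃, e₇, e₈, e₉, e₁₁} ∩ {e₁, e₂, e₃, e₅, e₆, e₈, e₁₀, e₁₁} = {e₃, e₈, e₁₁}
… ∩ ⟦beside e₇⟧ = {e₃, e₈, e₁₁} ∩ {e₁, e₃, e₅, e₆, e₈, e₉, e₁₀, e₁₁} = {e₃, e₈, e₁₁}
So ⟦teacher that danced beside e₇⟧ = {e₃, e₈, e₁₁}.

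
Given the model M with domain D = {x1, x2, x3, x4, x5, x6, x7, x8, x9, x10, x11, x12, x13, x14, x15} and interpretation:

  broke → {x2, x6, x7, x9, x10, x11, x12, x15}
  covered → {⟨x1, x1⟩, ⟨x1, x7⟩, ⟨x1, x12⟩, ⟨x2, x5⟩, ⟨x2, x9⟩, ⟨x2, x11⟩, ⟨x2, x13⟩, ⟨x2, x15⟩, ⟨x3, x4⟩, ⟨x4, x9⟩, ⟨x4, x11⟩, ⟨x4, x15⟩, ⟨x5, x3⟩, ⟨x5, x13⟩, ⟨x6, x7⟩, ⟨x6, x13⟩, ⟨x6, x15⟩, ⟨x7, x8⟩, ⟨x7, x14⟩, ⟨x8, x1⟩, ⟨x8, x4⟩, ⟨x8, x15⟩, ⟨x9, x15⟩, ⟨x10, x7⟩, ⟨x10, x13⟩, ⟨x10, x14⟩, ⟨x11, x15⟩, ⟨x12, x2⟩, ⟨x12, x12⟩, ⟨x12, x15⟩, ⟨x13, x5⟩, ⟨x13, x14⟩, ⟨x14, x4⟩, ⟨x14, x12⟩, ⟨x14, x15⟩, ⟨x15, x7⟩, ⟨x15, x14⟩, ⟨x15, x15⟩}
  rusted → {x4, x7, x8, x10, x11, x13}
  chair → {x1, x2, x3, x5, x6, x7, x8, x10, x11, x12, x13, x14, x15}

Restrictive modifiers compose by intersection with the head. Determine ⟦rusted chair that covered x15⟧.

⟦that covered x15⟧ = {x : ⟨x, x15⟩ ∈ ⟦covered⟧} = {x2, x4, x6, x8, x9, x11, x12, x14, x15}
⟦chair⟧ = {x1, x2, x3, x5, x6, x7, x8, x10, x11, x12, x13, x14, x15}
… ∩ ⟦that covered x15⟧ = {x1, x2, x3, x5, x6, x7, x8, x10, x11, x12, x13, x14, x15} ∩ {x2, x4, x6, x8, x9, x11, x12, x14, x15} = {x2, x6, x8, x11, x12, x14, x15}
… ∩ ⟦rusted⟧ = {x2, x6, x8, x11, x12, x14, x15} ∩ {x4, x7, x8, x10, x11, x13} = {x8, x11}
So ⟦rusted chair that covered x15⟧ = {x8, x11}.

{x8, x11}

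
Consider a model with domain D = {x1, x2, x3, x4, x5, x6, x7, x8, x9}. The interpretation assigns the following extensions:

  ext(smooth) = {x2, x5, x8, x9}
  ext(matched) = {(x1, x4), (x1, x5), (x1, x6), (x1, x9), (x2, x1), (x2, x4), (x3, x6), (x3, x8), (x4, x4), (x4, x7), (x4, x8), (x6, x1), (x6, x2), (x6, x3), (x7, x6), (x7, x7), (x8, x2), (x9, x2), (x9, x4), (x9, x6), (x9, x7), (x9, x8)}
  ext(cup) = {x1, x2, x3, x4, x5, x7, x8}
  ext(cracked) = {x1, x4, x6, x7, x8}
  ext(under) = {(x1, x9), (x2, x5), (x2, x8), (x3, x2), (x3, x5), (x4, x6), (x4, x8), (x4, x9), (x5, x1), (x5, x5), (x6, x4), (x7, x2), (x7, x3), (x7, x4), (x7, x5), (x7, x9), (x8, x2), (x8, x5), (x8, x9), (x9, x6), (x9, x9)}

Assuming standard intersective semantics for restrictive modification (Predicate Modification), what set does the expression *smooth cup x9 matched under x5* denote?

{x2, x8}

⟦x9 matched⟧ = {x : ⟨x9, x⟩ ∈ ⟦matched⟧} = {x2, x4, x6, x7, x8}
⟦under x5⟧ = {x : ⟨x, x5⟩ ∈ ⟦under⟧} = {x2, x3, x5, x7, x8}
⟦cup⟧ = {x1, x2, x3, x4, x5, x7, x8}
… ∩ ⟦x9 matched⟧ = {x1, x2, x3, x4, x5, x7, x8} ∩ {x2, x4, x6, x7, x8} = {x2, x4, x7, x8}
… ∩ ⟦under x5⟧ = {x2, x4, x7, x8} ∩ {x2, x3, x5, x7, x8} = {x2, x7, x8}
… ∩ ⟦smooth⟧ = {x2, x7, x8} ∩ {x2, x5, x8, x9} = {x2, x8}
So ⟦smooth cup x9 matched under x5⟧ = {x2, x8}.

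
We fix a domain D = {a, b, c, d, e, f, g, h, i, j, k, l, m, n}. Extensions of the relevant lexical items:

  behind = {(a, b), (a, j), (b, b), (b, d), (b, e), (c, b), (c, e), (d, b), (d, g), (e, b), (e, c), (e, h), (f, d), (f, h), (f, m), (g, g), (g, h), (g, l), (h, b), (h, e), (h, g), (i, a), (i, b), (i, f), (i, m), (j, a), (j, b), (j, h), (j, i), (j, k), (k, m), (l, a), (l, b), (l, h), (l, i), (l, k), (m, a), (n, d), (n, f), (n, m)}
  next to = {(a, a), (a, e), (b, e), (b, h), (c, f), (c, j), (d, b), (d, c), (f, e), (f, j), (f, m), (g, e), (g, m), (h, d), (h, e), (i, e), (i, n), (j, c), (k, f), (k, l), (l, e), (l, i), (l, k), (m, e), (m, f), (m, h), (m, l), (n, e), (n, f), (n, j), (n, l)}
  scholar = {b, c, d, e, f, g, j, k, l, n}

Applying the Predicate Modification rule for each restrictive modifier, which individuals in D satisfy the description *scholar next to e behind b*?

{b, l}

⟦next to e⟧ = {x : ⟨x, e⟩ ∈ ⟦next to⟧} = {a, b, f, g, h, i, l, m, n}
⟦behind b⟧ = {x : ⟨x, b⟩ ∈ ⟦behind⟧} = {a, b, c, d, e, h, i, j, l}
⟦scholar⟧ = {b, c, d, e, f, g, j, k, l, n}
… ∩ ⟦next to e⟧ = {b, c, d, e, f, g, j, k, l, n} ∩ {a, b, f, g, h, i, l, m, n} = {b, f, g, l, n}
… ∩ ⟦behind b⟧ = {b, f, g, l, n} ∩ {a, b, c, d, e, h, i, j, l} = {b, l}
So ⟦scholar next to e behind b⟧ = {b, l}.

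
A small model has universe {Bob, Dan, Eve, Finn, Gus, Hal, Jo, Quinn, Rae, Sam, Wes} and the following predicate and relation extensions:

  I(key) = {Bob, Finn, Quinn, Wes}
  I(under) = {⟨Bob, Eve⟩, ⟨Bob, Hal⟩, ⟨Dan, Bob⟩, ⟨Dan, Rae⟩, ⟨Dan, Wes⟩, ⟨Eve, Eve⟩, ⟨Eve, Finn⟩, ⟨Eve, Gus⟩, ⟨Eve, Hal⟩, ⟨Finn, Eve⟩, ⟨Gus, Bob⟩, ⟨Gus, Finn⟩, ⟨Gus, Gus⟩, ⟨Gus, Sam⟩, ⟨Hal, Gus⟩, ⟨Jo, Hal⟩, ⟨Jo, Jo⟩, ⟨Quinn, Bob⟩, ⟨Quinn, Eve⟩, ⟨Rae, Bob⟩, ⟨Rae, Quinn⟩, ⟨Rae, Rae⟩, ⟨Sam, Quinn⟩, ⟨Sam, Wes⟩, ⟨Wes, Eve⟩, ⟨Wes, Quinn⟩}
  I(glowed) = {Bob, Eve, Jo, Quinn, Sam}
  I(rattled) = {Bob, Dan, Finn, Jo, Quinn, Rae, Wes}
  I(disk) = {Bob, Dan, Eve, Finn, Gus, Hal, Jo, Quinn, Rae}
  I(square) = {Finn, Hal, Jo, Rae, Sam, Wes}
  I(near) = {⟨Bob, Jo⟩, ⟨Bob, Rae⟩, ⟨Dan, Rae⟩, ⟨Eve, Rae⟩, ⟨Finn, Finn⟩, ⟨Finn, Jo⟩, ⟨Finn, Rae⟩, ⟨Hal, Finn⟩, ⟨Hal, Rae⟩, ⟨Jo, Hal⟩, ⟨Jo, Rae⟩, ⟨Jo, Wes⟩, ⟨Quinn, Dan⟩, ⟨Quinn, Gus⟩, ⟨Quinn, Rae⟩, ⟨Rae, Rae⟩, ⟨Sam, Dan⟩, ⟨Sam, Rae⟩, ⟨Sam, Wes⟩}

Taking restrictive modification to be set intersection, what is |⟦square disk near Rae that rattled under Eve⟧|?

⟦near Rae⟧ = {x : ⟨x, Rae⟩ ∈ ⟦near⟧} = {Bob, Dan, Eve, Finn, Hal, Jo, Quinn, Rae, Sam}
⟦that rattled⟧ = ⟦rattled⟧ = {Bob, Dan, Finn, Jo, Quinn, Rae, Wes}
⟦under Eve⟧ = {x : ⟨x, Eve⟩ ∈ ⟦under⟧} = {Bob, Eve, Finn, Quinn, Wes}
⟦disk⟧ = {Bob, Dan, Eve, Finn, Gus, Hal, Jo, Quinn, Rae}
… ∩ ⟦near Rae⟧ = {Bob, Dan, Eve, Finn, Gus, Hal, Jo, Quinn, Rae} ∩ {Bob, Dan, Eve, Finn, Hal, Jo, Quinn, Rae, Sam} = {Bob, Dan, Eve, Finn, Hal, Jo, Quinn, Rae}
… ∩ ⟦that rattled⟧ = {Bob, Dan, Eve, Finn, Hal, Jo, Quinn, Rae} ∩ {Bob, Dan, Finn, Jo, Quinn, Rae, Wes} = {Bob, Dan, Finn, Jo, Quinn, Rae}
… ∩ ⟦under Eve⟧ = {Bob, Dan, Finn, Jo, Quinn, Rae} ∩ {Bob, Eve, Finn, Quinn, Wes} = {Bob, Finn, Quinn}
… ∩ ⟦square⟧ = {Bob, Finn, Quinn} ∩ {Finn, Hal, Jo, Rae, Sam, Wes} = {Finn}
⟦square disk near Rae that rattled under Eve⟧ = {Finn}, so the cardinality is 1.

1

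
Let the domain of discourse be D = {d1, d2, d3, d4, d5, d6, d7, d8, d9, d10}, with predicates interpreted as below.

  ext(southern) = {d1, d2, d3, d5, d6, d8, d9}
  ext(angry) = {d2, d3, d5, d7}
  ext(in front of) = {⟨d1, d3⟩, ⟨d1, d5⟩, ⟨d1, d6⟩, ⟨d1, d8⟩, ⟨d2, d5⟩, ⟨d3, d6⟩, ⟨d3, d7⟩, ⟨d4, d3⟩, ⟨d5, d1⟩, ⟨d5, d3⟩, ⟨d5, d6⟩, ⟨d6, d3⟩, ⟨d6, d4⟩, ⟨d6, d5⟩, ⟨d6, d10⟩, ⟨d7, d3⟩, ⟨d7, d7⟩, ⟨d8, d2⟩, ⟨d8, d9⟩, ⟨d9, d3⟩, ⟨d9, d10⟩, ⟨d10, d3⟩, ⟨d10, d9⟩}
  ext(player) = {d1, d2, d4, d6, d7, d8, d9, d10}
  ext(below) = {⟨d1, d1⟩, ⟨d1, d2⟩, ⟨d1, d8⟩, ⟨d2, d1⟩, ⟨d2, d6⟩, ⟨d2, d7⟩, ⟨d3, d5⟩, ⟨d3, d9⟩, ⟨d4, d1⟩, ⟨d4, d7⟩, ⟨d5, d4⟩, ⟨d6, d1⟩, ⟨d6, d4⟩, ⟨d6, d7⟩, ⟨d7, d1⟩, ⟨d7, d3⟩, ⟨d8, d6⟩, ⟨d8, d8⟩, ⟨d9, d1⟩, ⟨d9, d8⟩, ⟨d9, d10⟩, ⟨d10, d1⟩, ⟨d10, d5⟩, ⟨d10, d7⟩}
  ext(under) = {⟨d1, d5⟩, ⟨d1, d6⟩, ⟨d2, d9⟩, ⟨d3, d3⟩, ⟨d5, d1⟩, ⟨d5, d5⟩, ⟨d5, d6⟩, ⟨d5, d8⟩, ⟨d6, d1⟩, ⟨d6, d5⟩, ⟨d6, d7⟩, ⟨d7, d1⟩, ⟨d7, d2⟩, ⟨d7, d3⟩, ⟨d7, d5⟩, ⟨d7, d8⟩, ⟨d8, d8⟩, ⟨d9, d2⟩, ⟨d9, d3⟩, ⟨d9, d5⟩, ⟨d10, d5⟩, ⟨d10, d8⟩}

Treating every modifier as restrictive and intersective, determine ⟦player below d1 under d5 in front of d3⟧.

⟦below d1⟧ = {x : ⟨x, d1⟩ ∈ ⟦below⟧} = {d1, d2, d4, d6, d7, d9, d10}
⟦under d5⟧ = {x : ⟨x, d5⟩ ∈ ⟦under⟧} = {d1, d5, d6, d7, d9, d10}
⟦in front of d3⟧ = {x : ⟨x, d3⟩ ∈ ⟦in front of⟧} = {d1, d4, d5, d6, d7, d9, d10}
⟦player⟧ = {d1, d2, d4, d6, d7, d8, d9, d10}
… ∩ ⟦below d1⟧ = {d1, d2, d4, d6, d7, d8, d9, d10} ∩ {d1, d2, d4, d6, d7, d9, d10} = {d1, d2, d4, d6, d7, d9, d10}
… ∩ ⟦under d5⟧ = {d1, d2, d4, d6, d7, d9, d10} ∩ {d1, d5, d6, d7, d9, d10} = {d1, d6, d7, d9, d10}
… ∩ ⟦in front of d3⟧ = {d1, d6, d7, d9, d10} ∩ {d1, d4, d5, d6, d7, d9, d10} = {d1, d6, d7, d9, d10}
So ⟦player below d1 under d5 in front of d3⟧ = {d1, d6, d7, d9, d10}.

{d1, d6, d7, d9, d10}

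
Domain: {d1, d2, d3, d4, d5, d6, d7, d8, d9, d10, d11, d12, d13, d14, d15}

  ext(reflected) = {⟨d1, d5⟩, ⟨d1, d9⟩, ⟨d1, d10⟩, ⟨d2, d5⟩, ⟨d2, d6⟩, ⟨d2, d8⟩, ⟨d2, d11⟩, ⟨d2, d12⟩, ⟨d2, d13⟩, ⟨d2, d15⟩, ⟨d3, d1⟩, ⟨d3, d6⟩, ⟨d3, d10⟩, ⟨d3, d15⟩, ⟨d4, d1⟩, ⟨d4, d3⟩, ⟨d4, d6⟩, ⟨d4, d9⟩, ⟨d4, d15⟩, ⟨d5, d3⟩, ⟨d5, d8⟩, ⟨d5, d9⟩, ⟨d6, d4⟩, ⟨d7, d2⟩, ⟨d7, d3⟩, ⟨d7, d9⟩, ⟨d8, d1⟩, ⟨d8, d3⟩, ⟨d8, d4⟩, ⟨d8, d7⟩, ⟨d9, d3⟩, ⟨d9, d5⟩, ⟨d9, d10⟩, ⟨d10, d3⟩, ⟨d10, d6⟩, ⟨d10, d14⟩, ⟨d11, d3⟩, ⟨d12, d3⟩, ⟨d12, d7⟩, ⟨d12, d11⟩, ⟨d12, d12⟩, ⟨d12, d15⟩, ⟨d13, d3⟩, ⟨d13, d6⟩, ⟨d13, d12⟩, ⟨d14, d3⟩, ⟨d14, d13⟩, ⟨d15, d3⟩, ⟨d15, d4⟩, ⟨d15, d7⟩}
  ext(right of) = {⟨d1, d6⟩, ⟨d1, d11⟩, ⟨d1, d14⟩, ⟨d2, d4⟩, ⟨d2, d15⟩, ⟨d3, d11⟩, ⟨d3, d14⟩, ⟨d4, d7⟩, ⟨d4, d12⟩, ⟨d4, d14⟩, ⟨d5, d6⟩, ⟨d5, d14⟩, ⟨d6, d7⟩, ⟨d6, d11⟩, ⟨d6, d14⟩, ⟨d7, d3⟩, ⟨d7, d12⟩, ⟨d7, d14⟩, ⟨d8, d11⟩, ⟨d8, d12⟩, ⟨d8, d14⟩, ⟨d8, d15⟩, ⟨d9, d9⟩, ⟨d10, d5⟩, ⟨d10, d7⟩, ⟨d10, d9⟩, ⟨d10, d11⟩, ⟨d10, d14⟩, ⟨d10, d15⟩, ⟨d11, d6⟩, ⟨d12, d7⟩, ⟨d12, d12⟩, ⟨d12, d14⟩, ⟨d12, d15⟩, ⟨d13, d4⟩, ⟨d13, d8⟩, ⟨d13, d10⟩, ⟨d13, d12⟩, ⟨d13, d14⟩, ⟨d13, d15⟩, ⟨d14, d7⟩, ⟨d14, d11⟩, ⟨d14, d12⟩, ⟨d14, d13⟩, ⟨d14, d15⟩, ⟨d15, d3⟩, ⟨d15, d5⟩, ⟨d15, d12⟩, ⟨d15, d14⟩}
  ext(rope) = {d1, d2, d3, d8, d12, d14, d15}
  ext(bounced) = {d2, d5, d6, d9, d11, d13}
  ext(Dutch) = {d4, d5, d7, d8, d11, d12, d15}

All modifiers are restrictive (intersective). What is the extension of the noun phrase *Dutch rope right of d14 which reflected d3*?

⟦right of d14⟧ = {x : ⟨x, d14⟩ ∈ ⟦right of⟧} = {d1, d3, d4, d5, d6, d7, d8, d10, d12, d13, d15}
⟦which reflected d3⟧ = {x : ⟨x, d3⟩ ∈ ⟦reflected⟧} = {d4, d5, d7, d8, d9, d10, d11, d12, d13, d14, d15}
⟦rope⟧ = {d1, d2, d3, d8, d12, d14, d15}
… ∩ ⟦right of d14⟧ = {d1, d2, d3, d8, d12, d14, d15} ∩ {d1, d3, d4, d5, d6, d7, d8, d10, d12, d13, d15} = {d1, d3, d8, d12, d15}
… ∩ ⟦which reflected d3⟧ = {d1, d3, d8, d12, d15} ∩ {d4, d5, d7, d8, d9, d10, d11, d12, d13, d14, d15} = {d8, d12, d15}
… ∩ ⟦Dutch⟧ = {d8, d12, d15} ∩ {d4, d5, d7, d8, d11, d12, d15} = {d8, d12, d15}
So ⟦Dutch rope right of d14 which reflected d3⟧ = {d8, d12, d15}.

{d8, d12, d15}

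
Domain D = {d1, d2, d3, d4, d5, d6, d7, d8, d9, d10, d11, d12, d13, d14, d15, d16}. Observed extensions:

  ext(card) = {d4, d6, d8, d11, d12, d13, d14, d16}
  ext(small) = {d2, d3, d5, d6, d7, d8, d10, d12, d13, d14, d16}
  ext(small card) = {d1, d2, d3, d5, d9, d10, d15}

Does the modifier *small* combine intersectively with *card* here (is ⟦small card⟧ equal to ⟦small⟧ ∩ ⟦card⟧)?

no

⟦small⟧ ∩ ⟦card⟧ = {d2, d3, d5, d6, d7, d8, d10, d12, d13, d14, d16} ∩ {d4, d6, d8, d11, d12, d13, d14, d16} = {d6, d8, d12, d13, d14, d16}
Observed ⟦small card⟧ = {d1, d2, d3, d5, d9, d10, d15}.
These differ, so the modifier is not intersective in this model.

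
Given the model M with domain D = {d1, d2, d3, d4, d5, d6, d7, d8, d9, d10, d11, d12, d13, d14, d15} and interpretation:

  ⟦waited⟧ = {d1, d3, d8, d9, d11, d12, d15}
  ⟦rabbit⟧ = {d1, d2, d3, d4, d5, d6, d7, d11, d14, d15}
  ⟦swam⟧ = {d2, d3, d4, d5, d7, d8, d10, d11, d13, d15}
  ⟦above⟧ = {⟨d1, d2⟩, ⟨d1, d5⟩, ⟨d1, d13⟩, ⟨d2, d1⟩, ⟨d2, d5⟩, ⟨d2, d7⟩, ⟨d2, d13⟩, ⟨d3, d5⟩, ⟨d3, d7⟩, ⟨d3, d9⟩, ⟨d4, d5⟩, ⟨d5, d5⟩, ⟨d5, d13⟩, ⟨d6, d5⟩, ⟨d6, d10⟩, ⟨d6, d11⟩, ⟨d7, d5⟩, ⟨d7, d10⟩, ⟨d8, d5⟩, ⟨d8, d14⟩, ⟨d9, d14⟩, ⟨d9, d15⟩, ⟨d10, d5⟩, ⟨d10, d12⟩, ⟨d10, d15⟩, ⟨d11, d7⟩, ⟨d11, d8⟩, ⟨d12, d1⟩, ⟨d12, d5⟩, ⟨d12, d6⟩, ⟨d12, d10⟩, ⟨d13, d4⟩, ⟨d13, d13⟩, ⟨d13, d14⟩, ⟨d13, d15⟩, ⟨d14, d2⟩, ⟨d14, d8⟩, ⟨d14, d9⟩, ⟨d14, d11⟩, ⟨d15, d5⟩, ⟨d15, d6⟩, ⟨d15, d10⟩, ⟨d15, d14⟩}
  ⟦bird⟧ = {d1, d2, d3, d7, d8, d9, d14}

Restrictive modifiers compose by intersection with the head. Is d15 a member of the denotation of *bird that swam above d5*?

⟦that swam⟧ = ⟦swam⟧ = {d2, d3, d4, d5, d7, d8, d10, d11, d13, d15}
⟦above d5⟧ = {x : ⟨x, d5⟩ ∈ ⟦above⟧} = {d1, d2, d3, d4, d5, d6, d7, d8, d10, d12, d15}
⟦bird⟧ = {d1, d2, d3, d7, d8, d9, d14}
… ∩ ⟦that swam⟧ = {d1, d2, d3, d7, d8, d9, d14} ∩ {d2, d3, d4, d5, d7, d8, d10, d11, d13, d15} = {d2, d3, d7, d8}
… ∩ ⟦above d5⟧ = {d2, d3, d7, d8} ∩ {d1, d2, d3, d4, d5, d6, d7, d8, d10, d12, d15} = {d2, d3, d7, d8}
⟦bird that swam above d5⟧ = {d2, d3, d7, d8}; d15 ∉ this set.

no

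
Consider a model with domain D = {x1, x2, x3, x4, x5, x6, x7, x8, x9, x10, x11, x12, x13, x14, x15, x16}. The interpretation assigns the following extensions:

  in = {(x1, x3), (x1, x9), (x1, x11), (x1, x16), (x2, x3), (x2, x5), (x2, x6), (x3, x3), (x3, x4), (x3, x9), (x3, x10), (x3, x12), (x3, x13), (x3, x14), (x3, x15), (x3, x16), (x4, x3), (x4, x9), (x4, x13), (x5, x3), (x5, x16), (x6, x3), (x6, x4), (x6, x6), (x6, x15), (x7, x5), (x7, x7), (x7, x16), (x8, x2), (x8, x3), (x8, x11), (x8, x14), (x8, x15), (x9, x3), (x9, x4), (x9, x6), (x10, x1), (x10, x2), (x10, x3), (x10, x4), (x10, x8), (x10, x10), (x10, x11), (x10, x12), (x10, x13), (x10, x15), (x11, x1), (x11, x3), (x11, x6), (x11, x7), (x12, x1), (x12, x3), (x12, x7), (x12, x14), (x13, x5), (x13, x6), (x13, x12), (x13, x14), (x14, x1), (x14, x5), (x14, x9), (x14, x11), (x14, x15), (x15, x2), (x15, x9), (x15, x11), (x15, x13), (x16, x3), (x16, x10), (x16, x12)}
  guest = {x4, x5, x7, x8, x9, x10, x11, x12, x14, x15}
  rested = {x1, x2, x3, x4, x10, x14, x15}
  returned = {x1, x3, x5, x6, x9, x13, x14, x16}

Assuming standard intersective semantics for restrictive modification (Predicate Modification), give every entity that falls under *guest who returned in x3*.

{x5, x9}

⟦who returned⟧ = ⟦returned⟧ = {x1, x3, x5, x6, x9, x13, x14, x16}
⟦in x3⟧ = {x : ⟨x, x3⟩ ∈ ⟦in⟧} = {x1, x2, x3, x4, x5, x6, x8, x9, x10, x11, x12, x16}
⟦guest⟧ = {x4, x5, x7, x8, x9, x10, x11, x12, x14, x15}
… ∩ ⟦who returned⟧ = {x4, x5, x7, x8, x9, x10, x11, x12, x14, x15} ∩ {x1, x3, x5, x6, x9, x13, x14, x16} = {x5, x9, x14}
… ∩ ⟦in x3⟧ = {x5, x9, x14} ∩ {x1, x2, x3, x4, x5, x6, x8, x9, x10, x11, x12, x16} = {x5, x9}
So ⟦guest who returned in x3⟧ = {x5, x9}.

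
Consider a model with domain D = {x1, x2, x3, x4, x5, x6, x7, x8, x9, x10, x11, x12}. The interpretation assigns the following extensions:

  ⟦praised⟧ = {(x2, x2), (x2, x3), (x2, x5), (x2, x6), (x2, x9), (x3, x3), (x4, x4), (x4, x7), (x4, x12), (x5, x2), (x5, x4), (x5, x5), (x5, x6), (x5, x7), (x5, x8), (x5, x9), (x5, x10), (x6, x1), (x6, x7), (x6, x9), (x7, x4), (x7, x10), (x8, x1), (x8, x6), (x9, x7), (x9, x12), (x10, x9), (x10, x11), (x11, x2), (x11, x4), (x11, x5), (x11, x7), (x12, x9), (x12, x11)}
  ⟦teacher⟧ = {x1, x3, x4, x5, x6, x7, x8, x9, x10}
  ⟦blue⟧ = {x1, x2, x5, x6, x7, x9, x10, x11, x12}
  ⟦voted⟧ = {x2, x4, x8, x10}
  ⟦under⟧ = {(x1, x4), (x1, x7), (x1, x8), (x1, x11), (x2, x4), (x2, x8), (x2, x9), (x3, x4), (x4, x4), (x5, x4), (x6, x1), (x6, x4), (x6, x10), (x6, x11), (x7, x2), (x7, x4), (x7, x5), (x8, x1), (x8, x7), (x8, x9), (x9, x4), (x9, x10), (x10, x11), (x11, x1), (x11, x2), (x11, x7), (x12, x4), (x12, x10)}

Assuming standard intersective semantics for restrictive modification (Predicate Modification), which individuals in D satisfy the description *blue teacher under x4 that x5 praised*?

⟦under x4⟧ = {x : ⟨x, x4⟩ ∈ ⟦under⟧} = {x1, x2, x3, x4, x5, x6, x7, x9, x12}
⟦that x5 praised⟧ = {x : ⟨x5, x⟩ ∈ ⟦praised⟧} = {x2, x4, x5, x6, x7, x8, x9, x10}
⟦teacher⟧ = {x1, x3, x4, x5, x6, x7, x8, x9, x10}
… ∩ ⟦under x4⟧ = {x1, x3, x4, x5, x6, x7, x8, x9, x10} ∩ {x1, x2, x3, x4, x5, x6, x7, x9, x12} = {x1, x3, x4, x5, x6, x7, x9}
… ∩ ⟦that x5 praised⟧ = {x1, x3, x4, x5, x6, x7, x9} ∩ {x2, x4, x5, x6, x7, x8, x9, x10} = {x4, x5, x6, x7, x9}
… ∩ ⟦blue⟧ = {x4, x5, x6, x7, x9} ∩ {x1, x2, x5, x6, x7, x9, x10, x11, x12} = {x5, x6, x7, x9}
So ⟦blue teacher under x4 that x5 praised⟧ = {x5, x6, x7, x9}.

{x5, x6, x7, x9}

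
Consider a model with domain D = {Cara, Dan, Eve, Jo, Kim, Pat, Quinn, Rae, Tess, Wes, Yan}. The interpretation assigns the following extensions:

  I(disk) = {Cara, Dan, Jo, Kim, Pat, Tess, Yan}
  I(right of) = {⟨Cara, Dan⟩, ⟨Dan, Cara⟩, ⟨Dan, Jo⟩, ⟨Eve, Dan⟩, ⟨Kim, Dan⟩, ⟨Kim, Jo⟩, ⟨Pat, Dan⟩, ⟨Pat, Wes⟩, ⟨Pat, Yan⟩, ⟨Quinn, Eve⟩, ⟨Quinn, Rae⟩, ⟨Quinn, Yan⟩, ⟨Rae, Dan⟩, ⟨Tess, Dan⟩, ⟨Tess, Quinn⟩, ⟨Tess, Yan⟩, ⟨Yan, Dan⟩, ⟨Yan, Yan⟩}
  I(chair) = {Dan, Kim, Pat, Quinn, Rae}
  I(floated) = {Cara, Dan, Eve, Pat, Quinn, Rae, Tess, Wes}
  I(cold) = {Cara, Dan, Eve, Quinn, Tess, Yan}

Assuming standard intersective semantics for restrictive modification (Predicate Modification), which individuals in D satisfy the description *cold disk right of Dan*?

{Cara, Tess, Yan}

⟦right of Dan⟧ = {x : ⟨x, Dan⟩ ∈ ⟦right of⟧} = {Cara, Eve, Kim, Pat, Rae, Tess, Yan}
⟦disk⟧ = {Cara, Dan, Jo, Kim, Pat, Tess, Yan}
… ∩ ⟦right of Dan⟧ = {Cara, Dan, Jo, Kim, Pat, Tess, Yan} ∩ {Cara, Eve, Kim, Pat, Rae, Tess, Yan} = {Cara, Kim, Pat, Tess, Yan}
… ∩ ⟦cold⟧ = {Cara, Kim, Pat, Tess, Yan} ∩ {Cara, Dan, Eve, Quinn, Tess, Yan} = {Cara, Tess, Yan}
So ⟦cold disk right of Dan⟧ = {Cara, Tess, Yan}.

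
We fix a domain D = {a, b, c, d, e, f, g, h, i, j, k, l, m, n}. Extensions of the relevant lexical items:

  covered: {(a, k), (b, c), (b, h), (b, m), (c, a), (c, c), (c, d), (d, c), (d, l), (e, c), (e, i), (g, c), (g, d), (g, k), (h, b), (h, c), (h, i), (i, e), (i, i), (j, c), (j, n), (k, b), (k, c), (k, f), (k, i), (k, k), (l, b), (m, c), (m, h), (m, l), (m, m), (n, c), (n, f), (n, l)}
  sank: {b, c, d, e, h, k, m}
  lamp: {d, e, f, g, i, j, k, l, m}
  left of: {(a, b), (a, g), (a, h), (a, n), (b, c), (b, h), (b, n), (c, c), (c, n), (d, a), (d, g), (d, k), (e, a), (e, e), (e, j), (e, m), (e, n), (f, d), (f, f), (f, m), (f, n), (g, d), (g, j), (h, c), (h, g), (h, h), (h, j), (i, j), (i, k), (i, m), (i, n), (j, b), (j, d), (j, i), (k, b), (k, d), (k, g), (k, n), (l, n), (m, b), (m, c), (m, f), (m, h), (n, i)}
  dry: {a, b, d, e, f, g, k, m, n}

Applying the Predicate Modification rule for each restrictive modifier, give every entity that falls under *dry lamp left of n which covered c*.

{e, k}

⟦left of n⟧ = {x : ⟨x, n⟩ ∈ ⟦left of⟧} = {a, b, c, e, f, i, k, l}
⟦which covered c⟧ = {x : ⟨x, c⟩ ∈ ⟦covered⟧} = {b, c, d, e, g, h, j, k, m, n}
⟦lamp⟧ = {d, e, f, g, i, j, k, l, m}
… ∩ ⟦left of n⟧ = {d, e, f, g, i, j, k, l, m} ∩ {a, b, c, e, f, i, k, l} = {e, f, i, k, l}
… ∩ ⟦which covered c⟧ = {e, f, i, k, l} ∩ {b, c, d, e, g, h, j, k, m, n} = {e, k}
… ∩ ⟦dry⟧ = {e, k} ∩ {a, b, d, e, f, g, k, m, n} = {e, k}
So ⟦dry lamp left of n which covered c⟧ = {e, k}.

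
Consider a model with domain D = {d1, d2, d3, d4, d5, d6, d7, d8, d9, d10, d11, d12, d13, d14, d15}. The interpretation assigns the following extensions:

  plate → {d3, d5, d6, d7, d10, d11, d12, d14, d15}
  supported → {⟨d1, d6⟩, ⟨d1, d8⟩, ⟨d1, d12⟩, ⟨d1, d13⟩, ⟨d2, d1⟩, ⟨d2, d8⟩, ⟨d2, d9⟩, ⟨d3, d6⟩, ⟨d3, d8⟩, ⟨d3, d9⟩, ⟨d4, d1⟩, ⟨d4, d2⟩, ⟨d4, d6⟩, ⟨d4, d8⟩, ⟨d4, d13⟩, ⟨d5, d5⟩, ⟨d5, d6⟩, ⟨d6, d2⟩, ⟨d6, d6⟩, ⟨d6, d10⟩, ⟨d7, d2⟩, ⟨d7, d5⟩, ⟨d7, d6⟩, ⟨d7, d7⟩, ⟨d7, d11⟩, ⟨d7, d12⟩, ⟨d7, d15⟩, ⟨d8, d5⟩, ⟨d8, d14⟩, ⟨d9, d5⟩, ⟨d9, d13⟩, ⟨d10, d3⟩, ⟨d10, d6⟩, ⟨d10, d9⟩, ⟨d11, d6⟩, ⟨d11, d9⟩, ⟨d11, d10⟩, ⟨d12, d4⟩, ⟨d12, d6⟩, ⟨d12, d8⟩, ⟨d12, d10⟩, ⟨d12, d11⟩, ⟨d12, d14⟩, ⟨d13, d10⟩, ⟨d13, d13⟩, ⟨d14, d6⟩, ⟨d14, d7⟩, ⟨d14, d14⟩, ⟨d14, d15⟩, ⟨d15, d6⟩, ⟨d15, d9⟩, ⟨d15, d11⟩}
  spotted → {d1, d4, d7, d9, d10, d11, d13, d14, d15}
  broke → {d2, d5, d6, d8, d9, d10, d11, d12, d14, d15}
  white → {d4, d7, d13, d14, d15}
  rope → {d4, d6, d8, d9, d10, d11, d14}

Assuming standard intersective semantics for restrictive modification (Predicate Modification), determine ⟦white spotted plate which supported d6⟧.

{d7, d14, d15}

⟦which supported d6⟧ = {x : ⟨x, d6⟩ ∈ ⟦supported⟧} = {d1, d3, d4, d5, d6, d7, d10, d11, d12, d14, d15}
⟦plate⟧ = {d3, d5, d6, d7, d10, d11, d12, d14, d15}
… ∩ ⟦which supported d6⟧ = {d3, d5, d6, d7, d10, d11, d12, d14, d15} ∩ {d1, d3, d4, d5, d6, d7, d10, d11, d12, d14, d15} = {d3, d5, d6, d7, d10, d11, d12, d14, d15}
… ∩ ⟦white⟧ = {d3, d5, d6, d7, d10, d11, d12, d14, d15} ∩ {d4, d7, d13, d14, d15} = {d7, d14, d15}
… ∩ ⟦spotted⟧ = {d7, d14, d15} ∩ {d1, d4, d7, d9, d10, d11, d13, d14, d15} = {d7, d14, d15}
So ⟦white spotted plate which supported d6⟧ = {d7, d14, d15}.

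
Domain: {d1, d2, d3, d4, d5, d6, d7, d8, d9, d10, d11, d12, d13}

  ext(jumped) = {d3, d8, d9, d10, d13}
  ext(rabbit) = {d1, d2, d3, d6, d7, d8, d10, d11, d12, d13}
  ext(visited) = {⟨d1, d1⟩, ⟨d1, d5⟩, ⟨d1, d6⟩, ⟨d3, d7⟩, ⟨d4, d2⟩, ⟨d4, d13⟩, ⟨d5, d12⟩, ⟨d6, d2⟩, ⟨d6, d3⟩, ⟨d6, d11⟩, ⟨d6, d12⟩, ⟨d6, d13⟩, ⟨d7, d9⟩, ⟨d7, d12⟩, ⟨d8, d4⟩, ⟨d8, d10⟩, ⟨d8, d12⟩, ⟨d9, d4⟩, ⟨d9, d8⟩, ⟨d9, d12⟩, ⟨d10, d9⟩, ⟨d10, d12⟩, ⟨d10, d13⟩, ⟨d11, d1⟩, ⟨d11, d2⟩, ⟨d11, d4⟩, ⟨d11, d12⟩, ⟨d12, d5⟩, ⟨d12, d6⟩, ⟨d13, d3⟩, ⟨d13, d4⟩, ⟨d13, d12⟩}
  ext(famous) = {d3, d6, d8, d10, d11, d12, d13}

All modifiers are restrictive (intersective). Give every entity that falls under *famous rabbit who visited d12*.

⟦who visited d12⟧ = {x : ⟨x, d12⟩ ∈ ⟦visited⟧} = {d5, d6, d7, d8, d9, d10, d11, d13}
⟦rabbit⟧ = {d1, d2, d3, d6, d7, d8, d10, d11, d12, d13}
… ∩ ⟦who visited d12⟧ = {d1, d2, d3, d6, d7, d8, d10, d11, d12, d13} ∩ {d5, d6, d7, d8, d9, d10, d11, d13} = {d6, d7, d8, d10, d11, d13}
… ∩ ⟦famous⟧ = {d6, d7, d8, d10, d11, d13} ∩ {d3, d6, d8, d10, d11, d12, d13} = {d6, d8, d10, d11, d13}
So ⟦famous rabbit who visited d12⟧ = {d6, d8, d10, d11, d13}.

{d6, d8, d10, d11, d13}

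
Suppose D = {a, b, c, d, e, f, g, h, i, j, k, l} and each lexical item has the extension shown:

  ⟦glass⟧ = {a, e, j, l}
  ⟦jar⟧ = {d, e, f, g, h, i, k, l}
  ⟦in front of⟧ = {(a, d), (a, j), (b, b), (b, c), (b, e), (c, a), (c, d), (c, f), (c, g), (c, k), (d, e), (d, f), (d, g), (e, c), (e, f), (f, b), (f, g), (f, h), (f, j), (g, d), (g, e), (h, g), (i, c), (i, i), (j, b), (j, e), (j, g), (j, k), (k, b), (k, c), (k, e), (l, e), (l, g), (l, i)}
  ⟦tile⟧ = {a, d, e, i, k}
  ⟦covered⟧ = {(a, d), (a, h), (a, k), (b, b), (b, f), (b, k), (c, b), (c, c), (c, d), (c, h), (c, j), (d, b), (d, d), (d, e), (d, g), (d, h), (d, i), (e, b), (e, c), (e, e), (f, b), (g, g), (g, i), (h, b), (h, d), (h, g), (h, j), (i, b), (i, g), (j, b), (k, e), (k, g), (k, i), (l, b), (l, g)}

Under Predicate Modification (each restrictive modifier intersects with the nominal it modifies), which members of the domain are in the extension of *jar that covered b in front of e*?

{d, l}

⟦that covered b⟧ = {x : ⟨x, b⟩ ∈ ⟦covered⟧} = {b, c, d, e, f, h, i, j, l}
⟦in front of e⟧ = {x : ⟨x, e⟩ ∈ ⟦in front of⟧} = {b, d, g, j, k, l}
⟦jar⟧ = {d, e, f, g, h, i, k, l}
… ∩ ⟦that covered b⟧ = {d, e, f, g, h, i, k, l} ∩ {b, c, d, e, f, h, i, j, l} = {d, e, f, h, i, l}
… ∩ ⟦in front of e⟧ = {d, e, f, h, i, l} ∩ {b, d, g, j, k, l} = {d, l}
So ⟦jar that covered b in front of e⟧ = {d, l}.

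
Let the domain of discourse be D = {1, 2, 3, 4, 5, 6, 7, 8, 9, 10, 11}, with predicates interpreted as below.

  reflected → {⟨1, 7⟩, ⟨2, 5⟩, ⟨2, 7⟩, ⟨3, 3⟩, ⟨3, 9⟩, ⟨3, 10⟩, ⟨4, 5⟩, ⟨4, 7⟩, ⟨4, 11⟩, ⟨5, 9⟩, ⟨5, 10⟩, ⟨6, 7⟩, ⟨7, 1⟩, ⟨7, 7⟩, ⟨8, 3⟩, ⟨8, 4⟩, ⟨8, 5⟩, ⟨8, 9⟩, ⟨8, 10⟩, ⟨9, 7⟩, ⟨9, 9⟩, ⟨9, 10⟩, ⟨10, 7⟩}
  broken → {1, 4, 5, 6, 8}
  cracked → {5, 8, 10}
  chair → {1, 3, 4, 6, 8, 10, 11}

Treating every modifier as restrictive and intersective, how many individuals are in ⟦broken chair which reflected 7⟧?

⟦which reflected 7⟧ = {x : ⟨x, 7⟩ ∈ ⟦reflected⟧} = {1, 2, 4, 6, 7, 9, 10}
⟦chair⟧ = {1, 3, 4, 6, 8, 10, 11}
… ∩ ⟦which reflected 7⟧ = {1, 3, 4, 6, 8, 10, 11} ∩ {1, 2, 4, 6, 7, 9, 10} = {1, 4, 6, 10}
… ∩ ⟦broken⟧ = {1, 4, 6, 10} ∩ {1, 4, 5, 6, 8} = {1, 4, 6}
⟦broken chair which reflected 7⟧ = {1, 4, 6}, so the cardinality is 3.

3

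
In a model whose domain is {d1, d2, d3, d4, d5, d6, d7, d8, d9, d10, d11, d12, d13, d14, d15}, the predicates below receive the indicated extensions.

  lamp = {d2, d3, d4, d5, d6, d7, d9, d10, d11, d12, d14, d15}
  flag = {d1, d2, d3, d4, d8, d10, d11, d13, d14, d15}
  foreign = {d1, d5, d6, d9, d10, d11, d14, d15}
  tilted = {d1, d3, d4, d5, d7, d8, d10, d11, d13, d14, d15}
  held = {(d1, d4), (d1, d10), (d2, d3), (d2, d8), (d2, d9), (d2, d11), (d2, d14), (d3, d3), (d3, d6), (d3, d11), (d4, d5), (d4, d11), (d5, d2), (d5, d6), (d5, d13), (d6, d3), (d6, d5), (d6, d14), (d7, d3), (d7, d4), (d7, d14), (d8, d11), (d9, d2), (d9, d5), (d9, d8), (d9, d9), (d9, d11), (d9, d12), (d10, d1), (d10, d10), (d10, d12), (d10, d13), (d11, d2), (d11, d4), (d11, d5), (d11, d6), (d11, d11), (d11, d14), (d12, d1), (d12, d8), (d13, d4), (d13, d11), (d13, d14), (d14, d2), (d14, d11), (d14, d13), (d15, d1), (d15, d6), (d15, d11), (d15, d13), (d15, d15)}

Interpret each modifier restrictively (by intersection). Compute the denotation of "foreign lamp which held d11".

⟦which held d11⟧ = {x : ⟨x, d11⟩ ∈ ⟦held⟧} = {d2, d3, d4, d8, d9, d11, d13, d14, d15}
⟦lamp⟧ = {d2, d3, d4, d5, d6, d7, d9, d10, d11, d12, d14, d15}
… ∩ ⟦which held d11⟧ = {d2, d3, d4, d5, d6, d7, d9, d10, d11, d12, d14, d15} ∩ {d2, d3, d4, d8, d9, d11, d13, d14, d15} = {d2, d3, d4, d9, d11, d14, d15}
… ∩ ⟦foreign⟧ = {d2, d3, d4, d9, d11, d14, d15} ∩ {d1, d5, d6, d9, d10, d11, d14, d15} = {d9, d11, d14, d15}
So ⟦foreign lamp which held d11⟧ = {d9, d11, d14, d15}.

{d9, d11, d14, d15}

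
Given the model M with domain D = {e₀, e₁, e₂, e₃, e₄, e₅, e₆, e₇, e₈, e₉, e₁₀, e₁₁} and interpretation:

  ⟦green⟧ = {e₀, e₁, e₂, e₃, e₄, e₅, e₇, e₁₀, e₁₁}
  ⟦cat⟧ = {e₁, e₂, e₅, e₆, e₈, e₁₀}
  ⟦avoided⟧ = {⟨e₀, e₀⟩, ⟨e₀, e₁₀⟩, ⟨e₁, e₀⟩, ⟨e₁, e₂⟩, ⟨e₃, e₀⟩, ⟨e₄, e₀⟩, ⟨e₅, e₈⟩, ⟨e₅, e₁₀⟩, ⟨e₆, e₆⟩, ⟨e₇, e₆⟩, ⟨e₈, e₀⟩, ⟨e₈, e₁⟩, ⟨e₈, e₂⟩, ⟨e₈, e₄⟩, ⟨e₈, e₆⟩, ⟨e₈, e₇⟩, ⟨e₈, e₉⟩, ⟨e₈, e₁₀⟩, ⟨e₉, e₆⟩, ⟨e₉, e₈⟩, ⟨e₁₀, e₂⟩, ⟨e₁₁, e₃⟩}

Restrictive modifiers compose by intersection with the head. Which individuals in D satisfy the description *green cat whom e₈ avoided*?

{e₁, e₂, e₁₀}

⟦whom e₈ avoided⟧ = {x : ⟨e₈, x⟩ ∈ ⟦avoided⟧} = {e₀, e₁, e₂, e₄, e₆, e₇, e₉, e₁₀}
⟦cat⟧ = {e₁, e₂, e₅, e₆, e₈, e₁₀}
… ∩ ⟦whom e₈ avoided⟧ = {e₁, e₂, e₅, e₆, e₈, e₁₀} ∩ {e₀, e₁, e₂, e₄, e₆, e₇, e₉, e₁₀} = {e₁, e₂, e₆, e₁₀}
… ∩ ⟦green⟧ = {e₁, e₂, e₆, e₁₀} ∩ {e₀, e₁, e₂, e₃, e₄, e₅, e₇, e₁₀, e₁₁} = {e₁, e₂, e₁₀}
So ⟦green cat whom e₈ avoided⟧ = {e₁, e₂, e₁₀}.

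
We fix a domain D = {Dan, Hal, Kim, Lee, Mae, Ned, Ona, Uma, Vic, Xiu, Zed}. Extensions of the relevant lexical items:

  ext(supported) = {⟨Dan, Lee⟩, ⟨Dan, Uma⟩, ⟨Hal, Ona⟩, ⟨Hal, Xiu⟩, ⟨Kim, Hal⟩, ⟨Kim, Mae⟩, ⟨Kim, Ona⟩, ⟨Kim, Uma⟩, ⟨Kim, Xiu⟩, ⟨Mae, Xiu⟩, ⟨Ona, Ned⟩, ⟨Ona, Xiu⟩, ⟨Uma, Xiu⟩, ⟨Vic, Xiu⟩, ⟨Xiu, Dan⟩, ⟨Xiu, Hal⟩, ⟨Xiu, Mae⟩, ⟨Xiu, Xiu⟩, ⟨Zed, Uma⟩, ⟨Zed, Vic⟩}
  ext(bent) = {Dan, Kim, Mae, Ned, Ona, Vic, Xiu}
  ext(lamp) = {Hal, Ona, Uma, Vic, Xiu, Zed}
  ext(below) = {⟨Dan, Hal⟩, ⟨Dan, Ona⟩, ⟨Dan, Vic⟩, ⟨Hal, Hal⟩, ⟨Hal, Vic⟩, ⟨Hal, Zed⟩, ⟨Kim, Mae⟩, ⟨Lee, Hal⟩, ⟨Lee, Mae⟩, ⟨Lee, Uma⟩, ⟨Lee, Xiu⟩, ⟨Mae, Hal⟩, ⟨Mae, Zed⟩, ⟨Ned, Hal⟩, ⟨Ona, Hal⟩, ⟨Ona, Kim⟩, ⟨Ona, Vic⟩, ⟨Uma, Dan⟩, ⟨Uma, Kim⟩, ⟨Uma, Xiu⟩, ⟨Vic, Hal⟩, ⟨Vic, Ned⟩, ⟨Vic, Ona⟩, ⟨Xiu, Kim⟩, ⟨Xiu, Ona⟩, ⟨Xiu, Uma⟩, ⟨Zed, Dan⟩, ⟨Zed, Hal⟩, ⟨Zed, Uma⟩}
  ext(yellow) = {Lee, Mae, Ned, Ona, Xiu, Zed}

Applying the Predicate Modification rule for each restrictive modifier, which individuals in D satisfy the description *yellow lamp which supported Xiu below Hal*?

⟦which supported Xiu⟧ = {x : ⟨x, Xiu⟩ ∈ ⟦supported⟧} = {Hal, Kim, Mae, Ona, Uma, Vic, Xiu}
⟦below Hal⟧ = {x : ⟨x, Hal⟩ ∈ ⟦below⟧} = {Dan, Hal, Lee, Mae, Ned, Ona, Vic, Zed}
⟦lamp⟧ = {Hal, Ona, Uma, Vic, Xiu, Zed}
… ∩ ⟦which supported Xiu⟧ = {Hal, Ona, Uma, Vic, Xiu, Zed} ∩ {Hal, Kim, Mae, Ona, Uma, Vic, Xiu} = {Hal, Ona, Uma, Vic, Xiu}
… ∩ ⟦below Hal⟧ = {Hal, Ona, Uma, Vic, Xiu} ∩ {Dan, Hal, Lee, Mae, Ned, Ona, Vic, Zed} = {Hal, Ona, Vic}
… ∩ ⟦yellow⟧ = {Hal, Ona, Vic} ∩ {Lee, Mae, Ned, Ona, Xiu, Zed} = {Ona}
So ⟦yellow lamp which supported Xiu below Hal⟧ = {Ona}.

{Ona}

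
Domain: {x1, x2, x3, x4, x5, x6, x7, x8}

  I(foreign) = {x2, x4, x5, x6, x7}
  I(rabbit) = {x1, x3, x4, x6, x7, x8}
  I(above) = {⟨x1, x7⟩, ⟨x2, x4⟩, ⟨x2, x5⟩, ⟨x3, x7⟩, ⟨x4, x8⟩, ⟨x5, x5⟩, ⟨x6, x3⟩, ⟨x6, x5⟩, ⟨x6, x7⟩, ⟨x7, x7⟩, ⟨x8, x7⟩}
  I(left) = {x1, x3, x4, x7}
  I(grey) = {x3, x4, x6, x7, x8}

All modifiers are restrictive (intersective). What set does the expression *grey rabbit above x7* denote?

{x3, x6, x7, x8}

⟦above x7⟧ = {x : ⟨x, x7⟩ ∈ ⟦above⟧} = {x1, x3, x6, x7, x8}
⟦rabbit⟧ = {x1, x3, x4, x6, x7, x8}
… ∩ ⟦above x7⟧ = {x1, x3, x4, x6, x7, x8} ∩ {x1, x3, x6, x7, x8} = {x1, x3, x6, x7, x8}
… ∩ ⟦grey⟧ = {x1, x3, x6, x7, x8} ∩ {x3, x4, x6, x7, x8} = {x3, x6, x7, x8}
So ⟦grey rabbit above x7⟧ = {x3, x6, x7, x8}.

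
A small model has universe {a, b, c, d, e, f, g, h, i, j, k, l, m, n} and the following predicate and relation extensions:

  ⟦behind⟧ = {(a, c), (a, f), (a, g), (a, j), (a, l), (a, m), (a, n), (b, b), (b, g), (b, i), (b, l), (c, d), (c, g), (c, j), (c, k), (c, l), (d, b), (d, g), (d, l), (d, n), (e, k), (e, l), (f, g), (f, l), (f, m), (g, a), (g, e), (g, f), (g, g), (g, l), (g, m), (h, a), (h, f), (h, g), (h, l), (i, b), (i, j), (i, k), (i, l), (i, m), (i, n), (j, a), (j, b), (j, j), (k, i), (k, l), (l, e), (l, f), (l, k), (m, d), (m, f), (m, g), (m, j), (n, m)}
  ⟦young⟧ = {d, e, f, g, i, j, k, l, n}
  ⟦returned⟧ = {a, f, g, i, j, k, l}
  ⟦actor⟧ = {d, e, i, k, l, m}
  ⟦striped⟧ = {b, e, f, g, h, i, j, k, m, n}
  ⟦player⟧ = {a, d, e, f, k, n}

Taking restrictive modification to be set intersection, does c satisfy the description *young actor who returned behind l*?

no

⟦who returned⟧ = ⟦returned⟧ = {a, f, g, i, j, k, l}
⟦behind l⟧ = {x : ⟨x, l⟩ ∈ ⟦behind⟧} = {a, b, c, d, e, f, g, h, i, k}
⟦actor⟧ = {d, e, i, k, l, m}
… ∩ ⟦who returned⟧ = {d, e, i, k, l, m} ∩ {a, f, g, i, j, k, l} = {i, k, l}
… ∩ ⟦behind l⟧ = {i, k, l} ∩ {a, b, c, d, e, f, g, h, i, k} = {i, k}
… ∩ ⟦young⟧ = {i, k} ∩ {d, e, f, g, i, j, k, l, n} = {i, k}
⟦young actor who returned behind l⟧ = {i, k}; c ∉ this set.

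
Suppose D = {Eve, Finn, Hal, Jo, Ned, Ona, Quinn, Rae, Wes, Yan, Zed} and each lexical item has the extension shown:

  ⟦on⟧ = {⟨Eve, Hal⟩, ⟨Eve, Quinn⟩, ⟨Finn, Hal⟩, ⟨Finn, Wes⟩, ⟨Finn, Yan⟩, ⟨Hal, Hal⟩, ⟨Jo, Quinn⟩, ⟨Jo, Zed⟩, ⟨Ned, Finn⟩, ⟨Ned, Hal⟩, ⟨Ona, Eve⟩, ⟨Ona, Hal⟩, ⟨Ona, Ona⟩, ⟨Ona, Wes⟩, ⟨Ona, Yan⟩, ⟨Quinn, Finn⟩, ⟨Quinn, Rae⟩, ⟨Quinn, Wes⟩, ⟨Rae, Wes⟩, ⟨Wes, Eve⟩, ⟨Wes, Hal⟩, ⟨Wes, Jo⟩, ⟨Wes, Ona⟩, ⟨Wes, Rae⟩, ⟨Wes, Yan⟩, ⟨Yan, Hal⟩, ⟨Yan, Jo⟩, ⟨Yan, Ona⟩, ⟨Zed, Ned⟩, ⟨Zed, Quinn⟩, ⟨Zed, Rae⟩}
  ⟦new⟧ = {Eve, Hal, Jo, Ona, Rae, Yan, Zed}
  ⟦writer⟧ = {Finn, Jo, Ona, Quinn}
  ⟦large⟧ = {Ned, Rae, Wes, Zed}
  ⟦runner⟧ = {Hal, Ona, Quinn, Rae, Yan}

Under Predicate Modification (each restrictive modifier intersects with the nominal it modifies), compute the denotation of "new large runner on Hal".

⟦on Hal⟧ = {x : ⟨x, Hal⟩ ∈ ⟦on⟧} = {Eve, Finn, Hal, Ned, Ona, Wes, Yan}
⟦runner⟧ = {Hal, Ona, Quinn, Rae, Yan}
… ∩ ⟦on Hal⟧ = {Hal, Ona, Quinn, Rae, Yan} ∩ {Eve, Finn, Hal, Ned, Ona, Wes, Yan} = {Hal, Ona, Yan}
… ∩ ⟦new⟧ = {Hal, Ona, Yan} ∩ {Eve, Hal, Jo, Ona, Rae, Yan, Zed} = {Hal, Ona, Yan}
… ∩ ⟦large⟧ = {Hal, Ona, Yan} ∩ {Ned, Rae, Wes, Zed} = ∅
So ⟦new large runner on Hal⟧ = ∅.

∅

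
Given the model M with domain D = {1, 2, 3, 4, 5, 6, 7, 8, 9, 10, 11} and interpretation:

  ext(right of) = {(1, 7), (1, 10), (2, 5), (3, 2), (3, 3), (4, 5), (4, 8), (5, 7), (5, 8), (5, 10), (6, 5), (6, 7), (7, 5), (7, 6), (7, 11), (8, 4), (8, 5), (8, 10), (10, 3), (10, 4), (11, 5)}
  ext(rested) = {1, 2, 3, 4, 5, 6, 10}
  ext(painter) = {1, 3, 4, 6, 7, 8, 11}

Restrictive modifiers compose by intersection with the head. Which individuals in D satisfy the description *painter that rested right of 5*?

⟦that rested⟧ = ⟦rested⟧ = {1, 2, 3, 4, 5, 6, 10}
⟦right of 5⟧ = {x : ⟨x, 5⟩ ∈ ⟦right of⟧} = {2, 4, 6, 7, 8, 11}
⟦painter⟧ = {1, 3, 4, 6, 7, 8, 11}
… ∩ ⟦that rested⟧ = {1, 3, 4, 6, 7, 8, 11} ∩ {1, 2, 3, 4, 5, 6, 10} = {1, 3, 4, 6}
… ∩ ⟦right of 5⟧ = {1, 3, 4, 6} ∩ {2, 4, 6, 7, 8, 11} = {4, 6}
So ⟦painter that rested right of 5⟧ = {4, 6}.

{4, 6}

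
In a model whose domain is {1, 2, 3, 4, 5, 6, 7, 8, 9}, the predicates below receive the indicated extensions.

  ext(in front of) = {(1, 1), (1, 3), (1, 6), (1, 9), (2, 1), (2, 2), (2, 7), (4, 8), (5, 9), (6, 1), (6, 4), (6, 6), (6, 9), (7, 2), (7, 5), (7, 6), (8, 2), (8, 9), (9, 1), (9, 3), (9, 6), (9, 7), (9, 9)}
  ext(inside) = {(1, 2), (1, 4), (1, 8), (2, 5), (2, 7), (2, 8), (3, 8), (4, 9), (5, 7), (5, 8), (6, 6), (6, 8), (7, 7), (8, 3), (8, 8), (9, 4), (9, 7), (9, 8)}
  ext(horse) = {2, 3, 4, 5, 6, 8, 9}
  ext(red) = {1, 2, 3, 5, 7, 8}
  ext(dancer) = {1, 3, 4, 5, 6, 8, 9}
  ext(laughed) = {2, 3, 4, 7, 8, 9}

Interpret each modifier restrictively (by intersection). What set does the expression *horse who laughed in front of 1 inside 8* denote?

⟦who laughed⟧ = ⟦laughed⟧ = {2, 3, 4, 7, 8, 9}
⟦in front of 1⟧ = {x : ⟨x, 1⟩ ∈ ⟦in front of⟧} = {1, 2, 6, 9}
⟦inside 8⟧ = {x : ⟨x, 8⟩ ∈ ⟦inside⟧} = {1, 2, 3, 5, 6, 8, 9}
⟦horse⟧ = {2, 3, 4, 5, 6, 8, 9}
… ∩ ⟦who laughed⟧ = {2, 3, 4, 5, 6, 8, 9} ∩ {2, 3, 4, 7, 8, 9} = {2, 3, 4, 8, 9}
… ∩ ⟦in front of 1⟧ = {2, 3, 4, 8, 9} ∩ {1, 2, 6, 9} = {2, 9}
… ∩ ⟦inside 8⟧ = {2, 9} ∩ {1, 2, 3, 5, 6, 8, 9} = {2, 9}
So ⟦horse who laughed in front of 1 inside 8⟧ = {2, 9}.

{2, 9}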